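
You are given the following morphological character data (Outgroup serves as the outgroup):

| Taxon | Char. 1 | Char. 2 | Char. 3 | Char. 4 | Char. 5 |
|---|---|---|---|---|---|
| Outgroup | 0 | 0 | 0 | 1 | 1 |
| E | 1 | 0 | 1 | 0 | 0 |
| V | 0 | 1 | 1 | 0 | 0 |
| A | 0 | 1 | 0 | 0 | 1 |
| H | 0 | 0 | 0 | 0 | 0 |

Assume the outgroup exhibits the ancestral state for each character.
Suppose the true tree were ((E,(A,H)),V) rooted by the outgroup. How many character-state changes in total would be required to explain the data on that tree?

Map each character onto ((E,(A,H)),V) (rooted by Outgroup) and count the minimum state changes it requires (Fitch parsimony):
Char. 1: 1; Char. 2: 2; Char. 3: 2; Char. 4: 1; Char. 5: 2.
Total tree length = 8.

8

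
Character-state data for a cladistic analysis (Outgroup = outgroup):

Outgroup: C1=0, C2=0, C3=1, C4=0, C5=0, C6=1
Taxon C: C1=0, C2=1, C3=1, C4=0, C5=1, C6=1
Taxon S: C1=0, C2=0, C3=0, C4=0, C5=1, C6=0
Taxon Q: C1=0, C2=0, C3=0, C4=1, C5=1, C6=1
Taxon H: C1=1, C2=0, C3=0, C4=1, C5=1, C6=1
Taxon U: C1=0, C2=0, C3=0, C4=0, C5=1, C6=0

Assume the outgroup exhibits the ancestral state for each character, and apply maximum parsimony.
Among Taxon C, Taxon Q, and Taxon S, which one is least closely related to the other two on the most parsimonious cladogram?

Character polarity is set by the outgroup: the derived state is whichever differs from the outgroup's state, so for C3, C6 the derived state is '0', and for the remaining characters it is '1'.
C1: derived state '1' in Taxon H only — an autapomorphy, so it tells us nothing about relationships among taxa.
C2 (derived state '1') is unique to Taxon C (autapomorphy; uninformative for grouping).
C3 (derived state '0') is shared by Taxon H, Taxon Q, Taxon S, and Taxon U — a synapomorphy uniting that clade.
C4 (derived state '1') is shared by Taxon H and Taxon Q — a synapomorphy uniting that clade.
C5 (derived state '1') is shared by all ingroup taxa — unites the whole ingroup.
C6: derived state '0' in Taxon S and Taxon U only — synapomorphy for {Taxon S, Taxon U}.
Most parsimonious ingroup topology: (Taxon C,((Taxon S,Taxon U),(Taxon Q,Taxon H))).
Taxon Q and Taxon S share a more recent common ancestor with each other than either does with Taxon C, so Taxon C is the least closely related of the three.

Taxon C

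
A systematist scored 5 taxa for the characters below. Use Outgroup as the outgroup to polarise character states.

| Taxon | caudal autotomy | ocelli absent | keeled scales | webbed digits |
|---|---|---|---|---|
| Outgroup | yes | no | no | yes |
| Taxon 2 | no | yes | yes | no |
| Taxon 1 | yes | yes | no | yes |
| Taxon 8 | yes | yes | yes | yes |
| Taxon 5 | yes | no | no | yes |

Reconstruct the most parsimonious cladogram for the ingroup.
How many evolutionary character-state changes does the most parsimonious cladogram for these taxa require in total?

Character polarity is set by the outgroup: the derived state is whichever differs from the outgroup's state, so for caudal autotomy, webbed digits the derived state is 'no', and for the remaining characters it is 'yes'.
caudal autotomy (derived state 'no') is unique to Taxon 2 (autapomorphy; uninformative for grouping).
ocelli absent: derived state 'yes' in Taxon 1, Taxon 2, and Taxon 8 only — synapomorphy for {Taxon 1, Taxon 2, Taxon 8}.
keeled scales (derived state 'yes') is shared by Taxon 2 and Taxon 8 — a synapomorphy uniting that clade.
webbed digits: derived state 'no' in Taxon 2 only — an autapomorphy, so it tells us nothing about relationships among taxa.
Most parsimonious ingroup topology: (((Taxon 2,Taxon 8),Taxon 1),Taxon 5).
Changes per character on this tree: caudal autotomy: 1; ocelli absent: 1; keeled scales: 1; webbed digits: 1.
Total = 4.

4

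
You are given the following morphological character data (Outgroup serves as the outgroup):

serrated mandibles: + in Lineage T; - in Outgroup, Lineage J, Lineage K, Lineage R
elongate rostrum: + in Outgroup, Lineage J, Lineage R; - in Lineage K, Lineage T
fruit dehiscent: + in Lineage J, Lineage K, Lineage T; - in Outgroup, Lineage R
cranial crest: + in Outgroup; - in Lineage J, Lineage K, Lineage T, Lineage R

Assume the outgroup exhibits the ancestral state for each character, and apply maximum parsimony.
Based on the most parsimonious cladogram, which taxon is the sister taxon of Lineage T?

Character polarity is set by the outgroup: the derived state is whichever differs from the outgroup's state, so for elongate rostrum, cranial crest the derived state is '-', and for the remaining characters it is '+'.
serrated mandibles (derived state '+') is unique to Lineage T (autapomorphy; uninformative for grouping).
elongate rostrum: derived state '-' in Lineage K and Lineage T only — synapomorphy for {Lineage K, Lineage T}.
Only Lineage J, Lineage K, and Lineage T show the derived state '+' for fruit dehiscent, supporting them as a clade.
All ingroup taxa share the derived state '-' for cranial crest; it defines the ingroup but does not resolve relationships within it.
Most parsimonious ingroup topology: ((Lineage J,(Lineage K,Lineage T)),Lineage R).
Lineage T and Lineage K form a cherry on this tree, so they are sister taxa.

Lineage K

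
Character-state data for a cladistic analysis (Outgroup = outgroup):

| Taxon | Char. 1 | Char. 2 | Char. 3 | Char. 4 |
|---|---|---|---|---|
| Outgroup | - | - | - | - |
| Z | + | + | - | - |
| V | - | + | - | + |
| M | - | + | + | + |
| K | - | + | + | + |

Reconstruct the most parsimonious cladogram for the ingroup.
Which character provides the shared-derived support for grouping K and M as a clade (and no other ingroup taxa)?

The outgroup has state '-' for every character, so '+' is the derived state throughout.
Char. 1 (derived state '+') is unique to Z (autapomorphy; uninformative for grouping).
All ingroup taxa share the derived state '+' for Char. 2; it defines the ingroup but does not resolve relationships within it.
Char. 3: derived state '+' in K and M only — synapomorphy for {K, M}.
Char. 4 (derived state '+') is shared by K, M, and V — a synapomorphy uniting that clade.
Most parsimonious ingroup topology: (Z,(V,(M,K))).
The clade {K, M} is supported by Char. 3: its derived state '+' occurs in exactly those taxa and in no other taxon (including the outgroup).

Char. 3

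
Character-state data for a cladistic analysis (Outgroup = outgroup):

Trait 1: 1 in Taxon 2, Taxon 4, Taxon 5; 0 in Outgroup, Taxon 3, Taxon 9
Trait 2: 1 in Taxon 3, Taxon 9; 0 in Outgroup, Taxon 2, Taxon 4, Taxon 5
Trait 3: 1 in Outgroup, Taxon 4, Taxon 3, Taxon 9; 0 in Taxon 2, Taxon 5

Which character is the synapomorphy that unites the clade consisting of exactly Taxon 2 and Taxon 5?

Trait 3

Character polarity is set by the outgroup: the derived state is whichever differs from the outgroup's state, so for Trait 3 the derived state is '0', and for the remaining characters it is '1'.
Trait 1: derived state '1' in Taxon 2, Taxon 4, and Taxon 5 only — synapomorphy for {Taxon 2, Taxon 4, Taxon 5}.
Trait 2: derived state '1' in Taxon 3 and Taxon 9 only — synapomorphy for {Taxon 3, Taxon 9}.
Only Taxon 2 and Taxon 5 show the derived state '0' for Trait 3, supporting them as a clade.
Most parsimonious ingroup topology: (((Taxon 2,Taxon 5),Taxon 4),(Taxon 3,Taxon 9)).
The clade {Taxon 2, Taxon 5} is supported by Trait 3: its derived state '0' occurs in exactly those taxa and in no other taxon (including the outgroup).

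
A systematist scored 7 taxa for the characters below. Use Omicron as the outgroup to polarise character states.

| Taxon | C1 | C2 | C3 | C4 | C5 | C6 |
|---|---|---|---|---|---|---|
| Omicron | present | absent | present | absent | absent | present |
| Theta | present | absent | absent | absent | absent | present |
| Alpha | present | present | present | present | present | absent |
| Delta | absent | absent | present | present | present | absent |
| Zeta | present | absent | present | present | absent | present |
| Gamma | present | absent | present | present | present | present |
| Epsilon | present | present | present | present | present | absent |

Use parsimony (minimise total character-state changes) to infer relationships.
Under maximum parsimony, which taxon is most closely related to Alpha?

Character polarity is set by the outgroup: the derived state is whichever differs from the outgroup's state, so for C1, C3, C6 the derived state is 'absent', and for the remaining characters it is 'present'.
C1: derived state 'absent' in Delta only — an autapomorphy, so it tells us nothing about relationships among taxa.
C2 (derived state 'present') is shared by Alpha and Epsilon — a synapomorphy uniting that clade.
C3 (derived state 'absent') is unique to Theta (autapomorphy; uninformative for grouping).
C4: derived state 'present' in Alpha, Delta, Epsilon, Gamma, and Zeta only — synapomorphy for {Alpha, Delta, Epsilon, Gamma, Zeta}.
C5: derived state 'present' in Alpha, Delta, Epsilon, and Gamma only — synapomorphy for {Alpha, Delta, Epsilon, Gamma}.
Only Alpha, Delta, and Epsilon show the derived state 'absent' for C6, supporting them as a clade.
Most parsimonious ingroup topology: (Theta,((((Alpha,Epsilon),Delta),Gamma),Zeta)).
Alpha and Epsilon form a cherry on this tree, so they are sister taxa.

Epsilon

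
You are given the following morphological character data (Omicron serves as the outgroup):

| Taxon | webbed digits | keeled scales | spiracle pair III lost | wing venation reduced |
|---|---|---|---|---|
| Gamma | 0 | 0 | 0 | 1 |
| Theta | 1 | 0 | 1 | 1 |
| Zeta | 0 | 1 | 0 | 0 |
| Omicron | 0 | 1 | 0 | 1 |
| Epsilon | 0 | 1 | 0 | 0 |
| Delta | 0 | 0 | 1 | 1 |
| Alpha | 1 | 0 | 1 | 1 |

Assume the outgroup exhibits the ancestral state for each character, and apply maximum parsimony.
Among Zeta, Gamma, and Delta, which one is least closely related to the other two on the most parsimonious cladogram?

Character polarity is set by the outgroup: the derived state is whichever differs from the outgroup's state, so for keeled scales, wing venation reduced the derived state is '0', and for the remaining characters it is '1'.
webbed digits (derived state '1') is shared by Alpha and Theta — a synapomorphy uniting that clade.
keeled scales (derived state '0') is shared by Alpha, Delta, Gamma, and Theta — a synapomorphy uniting that clade.
Only Alpha, Delta, and Theta show the derived state '1' for spiracle pair III lost, supporting them as a clade.
wing venation reduced (derived state '0') is shared by Epsilon and Zeta — a synapomorphy uniting that clade.
Most parsimonious ingroup topology: ((Zeta,Epsilon),(((Theta,Alpha),Delta),Gamma)).
Gamma and Delta share a more recent common ancestor with each other than either does with Zeta, so Zeta is the least closely related of the three.

Zeta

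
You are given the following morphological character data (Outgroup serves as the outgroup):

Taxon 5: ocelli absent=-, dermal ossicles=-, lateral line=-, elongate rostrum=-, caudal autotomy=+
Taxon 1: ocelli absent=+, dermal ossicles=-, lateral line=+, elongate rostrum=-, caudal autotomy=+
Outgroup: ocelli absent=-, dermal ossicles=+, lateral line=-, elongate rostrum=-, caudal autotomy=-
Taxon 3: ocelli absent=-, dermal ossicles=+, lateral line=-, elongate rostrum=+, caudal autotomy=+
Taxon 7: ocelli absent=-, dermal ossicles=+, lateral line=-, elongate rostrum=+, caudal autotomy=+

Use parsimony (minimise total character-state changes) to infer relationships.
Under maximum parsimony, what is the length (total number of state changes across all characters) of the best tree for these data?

5

Character polarity is set by the outgroup: the derived state is whichever differs from the outgroup's state, so for dermal ossicles the derived state is '-', and for the remaining characters it is '+'.
ocelli absent: derived state '+' in Taxon 1 only — an autapomorphy, so it tells us nothing about relationships among taxa.
dermal ossicles (derived state '-') is shared by Taxon 1 and Taxon 5 — a synapomorphy uniting that clade.
lateral line (derived state '+') is unique to Taxon 1 (autapomorphy; uninformative for grouping).
elongate rostrum (derived state '+') is shared by Taxon 3 and Taxon 7 — a synapomorphy uniting that clade.
caudal autotomy (derived state '+') is shared by all ingroup taxa — unites the whole ingroup.
Most parsimonious ingroup topology: ((Taxon 5,Taxon 1),(Taxon 3,Taxon 7)).
Changes per character on this tree: ocelli absent: 1; dermal ossicles: 1; lateral line: 1; elongate rostrum: 1; caudal autotomy: 1.
Total = 5.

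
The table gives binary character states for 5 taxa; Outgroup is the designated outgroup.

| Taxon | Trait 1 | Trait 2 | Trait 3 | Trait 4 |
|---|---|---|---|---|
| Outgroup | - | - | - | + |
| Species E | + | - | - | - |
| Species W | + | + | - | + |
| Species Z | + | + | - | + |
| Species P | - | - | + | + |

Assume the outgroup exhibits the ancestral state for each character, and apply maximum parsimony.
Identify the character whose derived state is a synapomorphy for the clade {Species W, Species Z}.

Character polarity is set by the outgroup: the derived state is whichever differs from the outgroup's state, so for Trait 4 the derived state is '-', and for the remaining characters it is '+'.
Trait 1: derived state '+' in Species E, Species W, and Species Z only — synapomorphy for {Species E, Species W, Species Z}.
Trait 2: derived state '+' in Species W and Species Z only — synapomorphy for {Species W, Species Z}.
Trait 3 (derived state '+') is unique to Species P (autapomorphy; uninformative for grouping).
Trait 4 (derived state '-') is unique to Species E (autapomorphy; uninformative for grouping).
Most parsimonious ingroup topology: ((Species E,(Species W,Species Z)),Species P).
The clade {Species W, Species Z} is supported by Trait 2: its derived state '+' occurs in exactly those taxa and in no other taxon (including the outgroup).

Trait 2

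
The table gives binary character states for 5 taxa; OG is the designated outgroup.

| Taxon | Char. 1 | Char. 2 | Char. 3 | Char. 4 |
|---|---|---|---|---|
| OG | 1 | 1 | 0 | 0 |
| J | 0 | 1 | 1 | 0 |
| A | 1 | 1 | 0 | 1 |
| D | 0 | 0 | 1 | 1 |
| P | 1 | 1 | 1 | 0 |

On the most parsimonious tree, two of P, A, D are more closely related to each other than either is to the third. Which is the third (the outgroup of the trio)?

A

Character polarity is set by the outgroup: the derived state is whichever differs from the outgroup's state, so for Char. 1, Char. 2 the derived state is '0', and for the remaining characters it is '1'.
Char. 1 (derived state '0') is shared by D and J — a synapomorphy uniting that clade.
Char. 2 (derived state '0') is unique to D (autapomorphy; uninformative for grouping).
Char. 3 (derived state '1') is shared by D, J, and P — a synapomorphy uniting that clade.
Char. 4 groups A and D, which is incompatible with the clades supported by the remaining characters; treating it as convergent (homoplasy) costs fewer steps than any alternative tree.
Most parsimonious ingroup topology: (((J,D),P),A).
P and D share a more recent common ancestor with each other than either does with A, so A is the least closely related of the three.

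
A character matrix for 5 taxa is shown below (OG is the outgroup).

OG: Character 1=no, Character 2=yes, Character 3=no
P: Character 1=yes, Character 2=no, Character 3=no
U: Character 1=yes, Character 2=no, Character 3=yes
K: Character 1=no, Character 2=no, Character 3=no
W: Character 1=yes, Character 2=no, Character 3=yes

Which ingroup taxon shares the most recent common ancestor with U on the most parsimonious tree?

W

Character polarity is set by the outgroup: the derived state is whichever differs from the outgroup's state, so for Character 2 the derived state is 'no', and for the remaining characters it is 'yes'.
Character 1: derived state 'yes' in P, U, and W only — synapomorphy for {P, U, W}.
All ingroup taxa share the derived state 'no' for Character 2; it defines the ingroup but does not resolve relationships within it.
Character 3: derived state 'yes' in U and W only — synapomorphy for {U, W}.
Most parsimonious ingroup topology: ((P,(U,W)),K).
U and W form a cherry on this tree, so they are sister taxa.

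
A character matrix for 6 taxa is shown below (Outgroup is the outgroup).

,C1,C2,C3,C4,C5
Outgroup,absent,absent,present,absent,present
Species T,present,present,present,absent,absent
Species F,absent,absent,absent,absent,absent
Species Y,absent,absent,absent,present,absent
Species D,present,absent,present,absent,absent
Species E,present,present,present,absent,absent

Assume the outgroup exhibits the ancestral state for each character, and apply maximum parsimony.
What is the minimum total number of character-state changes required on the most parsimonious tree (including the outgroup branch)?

5

Character polarity is set by the outgroup: the derived state is whichever differs from the outgroup's state, so for C3, C5 the derived state is 'absent', and for the remaining characters it is 'present'.
C1: derived state 'present' in Species D, Species E, and Species T only — synapomorphy for {Species D, Species E, Species T}.
C2: derived state 'present' in Species E and Species T only — synapomorphy for {Species E, Species T}.
C3: derived state 'absent' in Species F and Species Y only — synapomorphy for {Species F, Species Y}.
C4: derived state 'present' in Species Y only — an autapomorphy, so it tells us nothing about relationships among taxa.
C5 (derived state 'absent') is shared by all ingroup taxa — unites the whole ingroup.
Most parsimonious ingroup topology: (((Species T,Species E),Species D),(Species F,Species Y)).
Changes per character on this tree: C1: 1; C2: 1; C3: 1; C4: 1; C5: 1.
Total = 5.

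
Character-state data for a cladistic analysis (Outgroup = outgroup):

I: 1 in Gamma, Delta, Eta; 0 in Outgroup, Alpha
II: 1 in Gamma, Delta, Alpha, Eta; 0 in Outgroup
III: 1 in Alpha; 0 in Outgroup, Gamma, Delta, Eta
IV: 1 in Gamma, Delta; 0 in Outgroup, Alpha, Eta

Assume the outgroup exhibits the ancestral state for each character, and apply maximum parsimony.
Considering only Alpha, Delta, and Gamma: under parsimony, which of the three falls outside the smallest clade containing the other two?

The outgroup has state '0' for every character, so '1' is the derived state throughout.
I (derived state '1') is shared by Delta, Eta, and Gamma — a synapomorphy uniting that clade.
All ingroup taxa share the derived state '1' for II; it defines the ingroup but does not resolve relationships within it.
III (derived state '1') is unique to Alpha (autapomorphy; uninformative for grouping).
IV: derived state '1' in Delta and Gamma only — synapomorphy for {Delta, Gamma}.
Most parsimonious ingroup topology: (((Gamma,Delta),Eta),Alpha).
Delta and Gamma share a more recent common ancestor with each other than either does with Alpha, so Alpha is the least closely related of the three.

Alpha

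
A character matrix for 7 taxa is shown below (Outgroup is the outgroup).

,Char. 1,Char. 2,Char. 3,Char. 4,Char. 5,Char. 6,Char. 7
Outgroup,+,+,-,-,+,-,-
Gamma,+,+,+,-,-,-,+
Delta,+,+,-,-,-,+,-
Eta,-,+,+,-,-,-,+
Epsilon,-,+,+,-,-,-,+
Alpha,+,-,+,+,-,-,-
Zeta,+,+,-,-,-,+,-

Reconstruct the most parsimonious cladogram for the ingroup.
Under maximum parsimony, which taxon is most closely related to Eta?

Epsilon

Character polarity is set by the outgroup: the derived state is whichever differs from the outgroup's state, so for Char. 1, Char. 2, Char. 5 the derived state is '-', and for the remaining characters it is '+'.
Only Epsilon and Eta show the derived state '-' for Char. 1, supporting them as a clade.
Char. 2 (derived state '-') is unique to Alpha (autapomorphy; uninformative for grouping).
Char. 3 (derived state '+') is shared by Alpha, Epsilon, Eta, and Gamma — a synapomorphy uniting that clade.
Char. 4 (derived state '+') is unique to Alpha (autapomorphy; uninformative for grouping).
All ingroup taxa share the derived state '-' for Char. 5; it defines the ingroup but does not resolve relationships within it.
Char. 6 (derived state '+') is shared by Delta and Zeta — a synapomorphy uniting that clade.
Only Epsilon, Eta, and Gamma show the derived state '+' for Char. 7, supporting them as a clade.
Most parsimonious ingroup topology: (((Gamma,(Eta,Epsilon)),Alpha),(Delta,Zeta)).
Eta and Epsilon form a cherry on this tree, so they are sister taxa.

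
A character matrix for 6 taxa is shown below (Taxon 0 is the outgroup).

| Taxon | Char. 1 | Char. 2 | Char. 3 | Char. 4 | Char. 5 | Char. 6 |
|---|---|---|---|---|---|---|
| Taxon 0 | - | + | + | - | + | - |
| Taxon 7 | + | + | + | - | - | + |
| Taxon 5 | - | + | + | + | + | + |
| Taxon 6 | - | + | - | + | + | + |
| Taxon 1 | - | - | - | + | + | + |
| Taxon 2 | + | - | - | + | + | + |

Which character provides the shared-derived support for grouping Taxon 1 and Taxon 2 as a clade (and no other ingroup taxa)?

Char. 2

Character polarity is set by the outgroup: the derived state is whichever differs from the outgroup's state, so for Char. 2, Char. 3, Char. 5 the derived state is '-', and for the remaining characters it is '+'.
Char. 1 (state '+') occurs in Taxon 2 and Taxon 7 but conflicts with the nesting implied by the other characters — most parsimoniously interpreted as homoplasy.
Only Taxon 1 and Taxon 2 show the derived state '-' for Char. 2, supporting them as a clade.
Char. 3: derived state '-' in Taxon 1, Taxon 2, and Taxon 6 only — synapomorphy for {Taxon 1, Taxon 2, Taxon 6}.
Only Taxon 1, Taxon 2, Taxon 5, and Taxon 6 show the derived state '+' for Char. 4, supporting them as a clade.
Char. 5: derived state '-' in Taxon 7 only — an autapomorphy, so it tells us nothing about relationships among taxa.
All ingroup taxa share the derived state '+' for Char. 6; it defines the ingroup but does not resolve relationships within it.
Most parsimonious ingroup topology: (Taxon 7,(Taxon 5,(Taxon 6,(Taxon 1,Taxon 2)))).
The clade {Taxon 1, Taxon 2} is supported by Char. 2: its derived state '-' occurs in exactly those taxa and in no other taxon (including the outgroup).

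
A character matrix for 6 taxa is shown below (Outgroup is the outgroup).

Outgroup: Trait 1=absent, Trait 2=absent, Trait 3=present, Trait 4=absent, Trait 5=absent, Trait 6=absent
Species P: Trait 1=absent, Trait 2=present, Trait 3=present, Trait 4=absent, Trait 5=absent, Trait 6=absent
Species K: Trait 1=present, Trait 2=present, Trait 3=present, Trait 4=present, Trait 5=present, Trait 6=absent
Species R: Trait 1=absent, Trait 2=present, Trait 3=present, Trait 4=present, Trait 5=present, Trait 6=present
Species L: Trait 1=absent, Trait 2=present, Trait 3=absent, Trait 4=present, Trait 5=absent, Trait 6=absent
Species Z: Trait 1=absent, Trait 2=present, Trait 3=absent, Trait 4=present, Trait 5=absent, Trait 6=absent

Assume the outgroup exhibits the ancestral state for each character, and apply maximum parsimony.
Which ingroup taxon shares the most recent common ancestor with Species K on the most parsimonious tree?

Species R

Character polarity is set by the outgroup: the derived state is whichever differs from the outgroup's state, so for Trait 3 the derived state is 'absent', and for the remaining characters it is 'present'.
Trait 1: derived state 'present' in Species K only — an autapomorphy, so it tells us nothing about relationships among taxa.
Trait 2 (derived state 'present') is shared by all ingroup taxa — unites the whole ingroup.
Trait 3: derived state 'absent' in Species L and Species Z only — synapomorphy for {Species L, Species Z}.
Trait 4 (derived state 'present') is shared by Species K, Species L, Species R, and Species Z — a synapomorphy uniting that clade.
Only Species K and Species R show the derived state 'present' for Trait 5, supporting them as a clade.
Trait 6: derived state 'present' in Species R only — an autapomorphy, so it tells us nothing about relationships among taxa.
Most parsimonious ingroup topology: (Species P,((Species K,Species R),(Species L,Species Z))).
Species K and Species R form a cherry on this tree, so they are sister taxa.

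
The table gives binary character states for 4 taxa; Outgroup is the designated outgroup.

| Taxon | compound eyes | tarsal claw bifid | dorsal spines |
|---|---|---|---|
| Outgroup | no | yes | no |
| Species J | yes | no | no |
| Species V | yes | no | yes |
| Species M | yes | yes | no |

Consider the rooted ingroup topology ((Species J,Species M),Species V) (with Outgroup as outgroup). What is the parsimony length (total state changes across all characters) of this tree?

Map each character onto ((Species J,Species M),Species V) (rooted by Outgroup) and count the minimum state changes it requires (Fitch parsimony):
compound eyes: 1; tarsal claw bifid: 2; dorsal spines: 1.
Total tree length = 4.

4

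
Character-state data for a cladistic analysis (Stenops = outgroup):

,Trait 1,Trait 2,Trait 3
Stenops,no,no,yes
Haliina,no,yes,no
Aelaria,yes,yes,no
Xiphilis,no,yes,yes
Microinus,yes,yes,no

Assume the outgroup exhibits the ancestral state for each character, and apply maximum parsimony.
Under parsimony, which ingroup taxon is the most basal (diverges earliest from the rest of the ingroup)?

Xiphilis

Character polarity is set by the outgroup: the derived state is whichever differs from the outgroup's state, so for Trait 3 the derived state is 'no', and for the remaining characters it is 'yes'.
Only Aelaria and Microinus show the derived state 'yes' for Trait 1, supporting them as a clade.
Trait 2 (derived state 'yes') is shared by all ingroup taxa — unites the whole ingroup.
Trait 3: derived state 'no' in Aelaria, Haliina, and Microinus only — synapomorphy for {Aelaria, Haliina, Microinus}.
Most parsimonious ingroup topology: ((Haliina,(Aelaria,Microinus)),Xiphilis).
Xiphilis is sister to the clade containing all other ingroup taxa, so it is the earliest-diverging (most basal) ingroup lineage.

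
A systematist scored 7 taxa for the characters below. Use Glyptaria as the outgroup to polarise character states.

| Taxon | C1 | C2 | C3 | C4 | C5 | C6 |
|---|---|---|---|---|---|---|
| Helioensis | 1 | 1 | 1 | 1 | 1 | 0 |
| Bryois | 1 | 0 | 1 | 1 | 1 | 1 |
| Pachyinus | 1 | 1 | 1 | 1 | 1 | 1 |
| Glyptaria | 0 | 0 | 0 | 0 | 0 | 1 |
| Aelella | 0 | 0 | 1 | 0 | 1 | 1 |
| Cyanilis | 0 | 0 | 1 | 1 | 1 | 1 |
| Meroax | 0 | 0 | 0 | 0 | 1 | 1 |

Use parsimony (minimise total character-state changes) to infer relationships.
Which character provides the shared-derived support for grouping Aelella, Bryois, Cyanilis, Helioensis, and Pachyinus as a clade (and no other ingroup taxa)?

C3

Character polarity is set by the outgroup: the derived state is whichever differs from the outgroup's state, so for C6 the derived state is '0', and for the remaining characters it is '1'.
Only Bryois, Helioensis, and Pachyinus show the derived state '1' for C1, supporting them as a clade.
C2: derived state '1' in Helioensis and Pachyinus only — synapomorphy for {Helioensis, Pachyinus}.
Only Aelella, Bryois, Cyanilis, Helioensis, and Pachyinus show the derived state '1' for C3, supporting them as a clade.
C4: derived state '1' in Bryois, Cyanilis, Helioensis, and Pachyinus only — synapomorphy for {Bryois, Cyanilis, Helioensis, Pachyinus}.
All ingroup taxa share the derived state '1' for C5; it defines the ingroup but does not resolve relationships within it.
C6 (derived state '0') is unique to Helioensis (autapomorphy; uninformative for grouping).
Most parsimonious ingroup topology: (((Cyanilis,((Pachyinus,Helioensis),Bryois)),Aelella),Meroax).
The clade {Aelella, Bryois, Cyanilis, Helioensis, Pachyinus} is supported by C3: its derived state '1' occurs in exactly those taxa and in no other taxon (including the outgroup).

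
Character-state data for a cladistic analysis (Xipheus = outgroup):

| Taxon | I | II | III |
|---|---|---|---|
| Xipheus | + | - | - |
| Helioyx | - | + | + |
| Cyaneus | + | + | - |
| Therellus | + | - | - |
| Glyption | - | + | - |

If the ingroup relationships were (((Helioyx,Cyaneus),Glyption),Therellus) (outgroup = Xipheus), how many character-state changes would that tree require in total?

4

Map each character onto (((Helioyx,Cyaneus),Glyption),Therellus) (rooted by Xipheus) and count the minimum state changes it requires (Fitch parsimony):
I: 2; II: 1; III: 1.
Total tree length = 4.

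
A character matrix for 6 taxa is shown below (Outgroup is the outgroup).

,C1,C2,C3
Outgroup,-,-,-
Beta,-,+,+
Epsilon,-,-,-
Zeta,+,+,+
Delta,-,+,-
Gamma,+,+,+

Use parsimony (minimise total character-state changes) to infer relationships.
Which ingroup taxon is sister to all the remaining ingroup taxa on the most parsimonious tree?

Epsilon

The outgroup has state '-' for every character, so '+' is the derived state throughout.
Only Gamma and Zeta show the derived state '+' for C1, supporting them as a clade.
Only Beta, Delta, Gamma, and Zeta show the derived state '+' for C2, supporting them as a clade.
Only Beta, Gamma, and Zeta show the derived state '+' for C3, supporting them as a clade.
Most parsimonious ingroup topology: (((Beta,(Zeta,Gamma)),Delta),Epsilon).
Epsilon is sister to the clade containing all other ingroup taxa, so it is the earliest-diverging (most basal) ingroup lineage.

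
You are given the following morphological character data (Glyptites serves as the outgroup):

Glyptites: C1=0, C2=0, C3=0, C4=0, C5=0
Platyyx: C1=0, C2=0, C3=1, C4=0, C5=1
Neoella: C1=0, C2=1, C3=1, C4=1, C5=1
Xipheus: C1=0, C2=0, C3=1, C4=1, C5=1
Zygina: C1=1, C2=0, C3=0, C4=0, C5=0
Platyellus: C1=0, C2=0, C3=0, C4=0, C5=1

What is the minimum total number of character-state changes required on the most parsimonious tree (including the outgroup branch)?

5

The outgroup has state '0' for every character, so '1' is the derived state throughout.
C1: derived state '1' in Zygina only — an autapomorphy, so it tells us nothing about relationships among taxa.
C2 (derived state '1') is unique to Neoella (autapomorphy; uninformative for grouping).
C3 (derived state '1') is shared by Neoella, Platyyx, and Xipheus — a synapomorphy uniting that clade.
C4: derived state '1' in Neoella and Xipheus only — synapomorphy for {Neoella, Xipheus}.
C5: derived state '1' in Neoella, Platyellus, Platyyx, and Xipheus only — synapomorphy for {Neoella, Platyellus, Platyyx, Xipheus}.
Most parsimonious ingroup topology: (((Platyyx,(Neoella,Xipheus)),Platyellus),Zygina).
Changes per character on this tree: C1: 1; C2: 1; C3: 1; C4: 1; C5: 1.
Total = 5.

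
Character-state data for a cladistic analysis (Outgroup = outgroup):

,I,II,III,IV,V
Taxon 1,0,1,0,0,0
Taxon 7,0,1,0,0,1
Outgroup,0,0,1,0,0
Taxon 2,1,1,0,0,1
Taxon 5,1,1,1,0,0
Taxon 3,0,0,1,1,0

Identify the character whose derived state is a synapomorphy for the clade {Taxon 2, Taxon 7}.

Character polarity is set by the outgroup: the derived state is whichever differs from the outgroup's state, so for III the derived state is '0', and for the remaining characters it is '1'.
I groups Taxon 2 and Taxon 5, which is incompatible with the clades supported by the remaining characters; treating it as convergent (homoplasy) costs fewer steps than any alternative tree.
Only Taxon 1, Taxon 2, Taxon 5, and Taxon 7 show the derived state '1' for II, supporting them as a clade.
III (derived state '0') is shared by Taxon 1, Taxon 2, and Taxon 7 — a synapomorphy uniting that clade.
IV (derived state '1') is unique to Taxon 3 (autapomorphy; uninformative for grouping).
V (derived state '1') is shared by Taxon 2 and Taxon 7 — a synapomorphy uniting that clade.
Most parsimonious ingroup topology: ((Taxon 5,(Taxon 1,(Taxon 7,Taxon 2))),Taxon 3).
The clade {Taxon 2, Taxon 7} is supported by V: its derived state '1' occurs in exactly those taxa and in no other taxon (including the outgroup).

V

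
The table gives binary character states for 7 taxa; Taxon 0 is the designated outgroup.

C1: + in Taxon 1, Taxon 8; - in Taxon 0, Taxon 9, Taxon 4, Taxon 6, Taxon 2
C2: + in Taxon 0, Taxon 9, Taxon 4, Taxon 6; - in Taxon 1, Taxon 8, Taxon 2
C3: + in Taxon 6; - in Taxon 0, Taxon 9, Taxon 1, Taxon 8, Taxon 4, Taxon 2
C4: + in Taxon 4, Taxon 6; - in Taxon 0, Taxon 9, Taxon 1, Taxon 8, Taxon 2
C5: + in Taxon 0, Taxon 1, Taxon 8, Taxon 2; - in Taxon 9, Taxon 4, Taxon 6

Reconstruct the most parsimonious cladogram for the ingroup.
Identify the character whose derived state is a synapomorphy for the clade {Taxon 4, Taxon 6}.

C4

Character polarity is set by the outgroup: the derived state is whichever differs from the outgroup's state, so for C2, C5 the derived state is '-', and for the remaining characters it is '+'.
Only Taxon 1 and Taxon 8 show the derived state '+' for C1, supporting them as a clade.
C2: derived state '-' in Taxon 1, Taxon 2, and Taxon 8 only — synapomorphy for {Taxon 1, Taxon 2, Taxon 8}.
C3: derived state '+' in Taxon 6 only — an autapomorphy, so it tells us nothing about relationships among taxa.
C4 (derived state '+') is shared by Taxon 4 and Taxon 6 — a synapomorphy uniting that clade.
Only Taxon 4, Taxon 6, and Taxon 9 show the derived state '-' for C5, supporting them as a clade.
Most parsimonious ingroup topology: ((Taxon 9,(Taxon 4,Taxon 6)),((Taxon 1,Taxon 8),Taxon 2)).
The clade {Taxon 4, Taxon 6} is supported by C4: its derived state '+' occurs in exactly those taxa and in no other taxon (including the outgroup).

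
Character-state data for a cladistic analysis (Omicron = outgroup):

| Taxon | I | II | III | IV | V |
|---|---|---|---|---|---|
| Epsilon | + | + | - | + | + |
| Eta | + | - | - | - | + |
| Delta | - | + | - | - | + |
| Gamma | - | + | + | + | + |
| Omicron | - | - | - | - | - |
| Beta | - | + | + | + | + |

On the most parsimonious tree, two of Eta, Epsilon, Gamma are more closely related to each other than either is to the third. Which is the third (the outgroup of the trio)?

Eta

The outgroup has state '-' for every character, so '+' is the derived state throughout.
I (state '+') occurs in Epsilon and Eta but conflicts with the nesting implied by the other characters — most parsimoniously interpreted as homoplasy.
II: derived state '+' in Beta, Delta, Epsilon, and Gamma only — synapomorphy for {Beta, Delta, Epsilon, Gamma}.
III: derived state '+' in Beta and Gamma only — synapomorphy for {Beta, Gamma}.
IV (derived state '+') is shared by Beta, Epsilon, and Gamma — a synapomorphy uniting that clade.
All ingroup taxa share the derived state '+' for V; it defines the ingroup but does not resolve relationships within it.
Most parsimonious ingroup topology: ((Delta,(Epsilon,(Beta,Gamma))),Eta).
Epsilon and Gamma share a more recent common ancestor with each other than either does with Eta, so Eta is the least closely related of the three.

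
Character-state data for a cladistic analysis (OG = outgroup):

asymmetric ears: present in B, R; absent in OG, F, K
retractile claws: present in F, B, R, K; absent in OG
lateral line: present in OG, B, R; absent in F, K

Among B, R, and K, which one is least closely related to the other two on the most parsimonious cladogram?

K

Character polarity is set by the outgroup: the derived state is whichever differs from the outgroup's state, so for lateral line the derived state is 'absent', and for the remaining characters it is 'present'.
Only B and R show the derived state 'present' for asymmetric ears, supporting them as a clade.
retractile claws (derived state 'present') is shared by all ingroup taxa — unites the whole ingroup.
lateral line (derived state 'absent') is shared by F and K — a synapomorphy uniting that clade.
Most parsimonious ingroup topology: ((R,B),(F,K)).
R and B share a more recent common ancestor with each other than either does with K, so K is the least closely related of the three.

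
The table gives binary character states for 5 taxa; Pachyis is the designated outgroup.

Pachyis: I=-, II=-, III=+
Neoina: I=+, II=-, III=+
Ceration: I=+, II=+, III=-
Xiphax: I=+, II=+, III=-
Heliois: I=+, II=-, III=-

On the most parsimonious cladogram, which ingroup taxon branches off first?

Character polarity is set by the outgroup: the derived state is whichever differs from the outgroup's state, so for III the derived state is '-', and for the remaining characters it is '+'.
I (derived state '+') is shared by all ingroup taxa — unites the whole ingroup.
II (derived state '+') is shared by Ceration and Xiphax — a synapomorphy uniting that clade.
III (derived state '-') is shared by Ceration, Heliois, and Xiphax — a synapomorphy uniting that clade.
Most parsimonious ingroup topology: (Neoina,((Ceration,Xiphax),Heliois)).
Neoina is sister to the clade containing all other ingroup taxa, so it is the earliest-diverging (most basal) ingroup lineage.

Neoina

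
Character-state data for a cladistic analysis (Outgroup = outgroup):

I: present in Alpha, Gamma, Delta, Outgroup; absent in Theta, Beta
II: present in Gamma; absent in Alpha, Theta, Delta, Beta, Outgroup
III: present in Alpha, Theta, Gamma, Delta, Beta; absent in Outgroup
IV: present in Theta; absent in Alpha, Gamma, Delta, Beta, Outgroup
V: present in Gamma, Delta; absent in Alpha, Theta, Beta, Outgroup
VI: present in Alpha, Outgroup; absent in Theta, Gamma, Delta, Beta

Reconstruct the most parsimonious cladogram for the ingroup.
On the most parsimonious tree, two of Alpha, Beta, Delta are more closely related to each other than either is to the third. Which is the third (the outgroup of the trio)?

Character polarity is set by the outgroup: the derived state is whichever differs from the outgroup's state, so for I, VI the derived state is 'absent', and for the remaining characters it is 'present'.
Only Beta and Theta show the derived state 'absent' for I, supporting them as a clade.
II: derived state 'present' in Gamma only — an autapomorphy, so it tells us nothing about relationships among taxa.
III (derived state 'present') is shared by all ingroup taxa — unites the whole ingroup.
IV: derived state 'present' in Theta only — an autapomorphy, so it tells us nothing about relationships among taxa.
V: derived state 'present' in Delta and Gamma only — synapomorphy for {Delta, Gamma}.
VI (derived state 'absent') is shared by Beta, Delta, Gamma, and Theta — a synapomorphy uniting that clade.
Most parsimonious ingroup topology: (((Delta,Gamma),(Beta,Theta)),Alpha).
Delta and Beta share a more recent common ancestor with each other than either does with Alpha, so Alpha is the least closely related of the three.

Alpha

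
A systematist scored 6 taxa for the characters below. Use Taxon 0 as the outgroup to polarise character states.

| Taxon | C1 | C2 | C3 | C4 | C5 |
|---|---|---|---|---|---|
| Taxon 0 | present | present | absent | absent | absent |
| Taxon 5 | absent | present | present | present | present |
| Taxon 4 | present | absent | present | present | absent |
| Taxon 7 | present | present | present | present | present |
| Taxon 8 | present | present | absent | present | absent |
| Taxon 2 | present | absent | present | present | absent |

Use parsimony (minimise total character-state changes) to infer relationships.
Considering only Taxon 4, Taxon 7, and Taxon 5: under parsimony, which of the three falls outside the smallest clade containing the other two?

Character polarity is set by the outgroup: the derived state is whichever differs from the outgroup's state, so for C1, C2 the derived state is 'absent', and for the remaining characters it is 'present'.
C1 (derived state 'absent') is unique to Taxon 5 (autapomorphy; uninformative for grouping).
C2 (derived state 'absent') is shared by Taxon 2 and Taxon 4 — a synapomorphy uniting that clade.
C3: derived state 'present' in Taxon 2, Taxon 4, Taxon 5, and Taxon 7 only — synapomorphy for {Taxon 2, Taxon 4, Taxon 5, Taxon 7}.
All ingroup taxa share the derived state 'present' for C4; it defines the ingroup but does not resolve relationships within it.
Only Taxon 5 and Taxon 7 show the derived state 'present' for C5, supporting them as a clade.
Most parsimonious ingroup topology: (((Taxon 5,Taxon 7),(Taxon 4,Taxon 2)),Taxon 8).
Taxon 7 and Taxon 5 share a more recent common ancestor with each other than either does with Taxon 4, so Taxon 4 is the least closely related of the three.

Taxon 4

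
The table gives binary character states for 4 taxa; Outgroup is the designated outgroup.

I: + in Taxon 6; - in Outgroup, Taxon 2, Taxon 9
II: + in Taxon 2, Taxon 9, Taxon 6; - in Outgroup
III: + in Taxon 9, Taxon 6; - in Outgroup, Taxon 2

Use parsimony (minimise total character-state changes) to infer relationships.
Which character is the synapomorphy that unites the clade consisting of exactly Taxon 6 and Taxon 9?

III

The outgroup has state '-' for every character, so '+' is the derived state throughout.
I: derived state '+' in Taxon 6 only — an autapomorphy, so it tells us nothing about relationships among taxa.
II (derived state '+') is shared by all ingroup taxa — unites the whole ingroup.
III (derived state '+') is shared by Taxon 6 and Taxon 9 — a synapomorphy uniting that clade.
Most parsimonious ingroup topology: (Taxon 2,(Taxon 9,Taxon 6)).
The clade {Taxon 6, Taxon 9} is supported by III: its derived state '+' occurs in exactly those taxa and in no other taxon (including the outgroup).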